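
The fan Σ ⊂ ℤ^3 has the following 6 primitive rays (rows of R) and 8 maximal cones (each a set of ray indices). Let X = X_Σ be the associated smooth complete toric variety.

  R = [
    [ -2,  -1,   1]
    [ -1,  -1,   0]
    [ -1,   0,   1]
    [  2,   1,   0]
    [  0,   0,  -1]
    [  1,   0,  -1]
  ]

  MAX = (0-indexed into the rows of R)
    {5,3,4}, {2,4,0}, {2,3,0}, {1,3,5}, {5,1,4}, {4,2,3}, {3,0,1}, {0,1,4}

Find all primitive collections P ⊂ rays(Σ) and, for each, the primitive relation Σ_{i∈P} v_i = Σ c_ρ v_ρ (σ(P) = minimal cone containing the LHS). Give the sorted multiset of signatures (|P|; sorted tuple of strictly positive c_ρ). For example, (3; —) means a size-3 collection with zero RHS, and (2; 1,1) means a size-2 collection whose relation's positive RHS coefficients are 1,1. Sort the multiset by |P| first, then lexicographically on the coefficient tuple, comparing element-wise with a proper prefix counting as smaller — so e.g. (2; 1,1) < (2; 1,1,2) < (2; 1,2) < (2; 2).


|primitive collections| = 5. Relations:

  P={2,5}:  v_{2} + v_{5} = 0 ; sig = (2; —)
  P={0,5}:  v_{0} + v_{5} = v_{1} ; sig = (2; 1)
  P={1,2}:  v_{1} + v_{2} = v_{0} ; sig = (2; 1)
  P={0,3,4}:  v_{0} + v_{3} + v_{4} = 0 ; sig = (3; —)
  P={1,3,4}:  v_{1} + v_{3} + v_{4} = v_{5} ; sig = (3; 1)

Hence PRS(X_Σ) =
{ (2; —),  (2; 1) ×2,  (3; —),  (3; 1) }


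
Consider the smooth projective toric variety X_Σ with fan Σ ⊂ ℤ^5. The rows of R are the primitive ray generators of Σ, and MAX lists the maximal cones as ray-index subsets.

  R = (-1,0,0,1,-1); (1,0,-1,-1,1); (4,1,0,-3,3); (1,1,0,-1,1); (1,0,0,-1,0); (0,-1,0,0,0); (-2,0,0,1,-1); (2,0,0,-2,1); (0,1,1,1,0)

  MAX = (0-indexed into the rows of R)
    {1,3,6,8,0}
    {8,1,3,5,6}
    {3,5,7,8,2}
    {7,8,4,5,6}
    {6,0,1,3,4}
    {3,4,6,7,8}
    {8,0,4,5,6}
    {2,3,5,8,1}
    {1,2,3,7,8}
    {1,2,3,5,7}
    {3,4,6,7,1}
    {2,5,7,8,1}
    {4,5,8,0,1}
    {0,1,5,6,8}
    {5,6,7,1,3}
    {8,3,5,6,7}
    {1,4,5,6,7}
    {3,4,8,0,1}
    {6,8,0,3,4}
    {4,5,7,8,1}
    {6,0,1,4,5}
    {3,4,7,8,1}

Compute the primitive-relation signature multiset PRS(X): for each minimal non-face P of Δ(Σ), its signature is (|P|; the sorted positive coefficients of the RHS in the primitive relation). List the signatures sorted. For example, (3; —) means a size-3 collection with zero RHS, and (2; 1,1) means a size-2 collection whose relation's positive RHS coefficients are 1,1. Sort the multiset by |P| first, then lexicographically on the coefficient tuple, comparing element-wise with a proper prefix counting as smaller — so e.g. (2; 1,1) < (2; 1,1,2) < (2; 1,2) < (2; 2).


Σ has 9 primitive collections:

  • {0,7}:  v_{0} + v_{7} = v_{4} — sig = (2; 1)
  • {0,2}:  v_{0} + v_{2} = v_{1} + v_{7} + v_{8} — sig = (2; 1,1,1)
  • {2,4}:  v_{2} + v_{4} = v_{1} + 2·v_{7} + v_{8} — sig = (2; 1,1,2)
  • {2,6}:  v_{2} + v_{6} = 2·v_{3} + v_{5} — sig = (2; 1,2)
  • {0,3,5}:  v_{0} + v_{3} + v_{5} = 0 — sig = (3; —)
  • {3,4,5}:  v_{3} + v_{4} + v_{5} = v_{7} — sig = (3; 1)
  • {1,6,7,8}:  v_{1} + v_{6} + v_{7} + v_{8} = v_{3} — sig = (4; 1)
  • {1,4,6,8}:  v_{1} + v_{4} + v_{6} + v_{8} = v_{0} + v_{3} — sig = (4; 1,1)
  • {1,3,5,7,8}:  v_{1} + v_{3} + v_{5} + v_{7} + v_{8} = v_{2} — sig = (5; 1)

so the primitive-relation signature multiset is
    |P|=2: 4 collections, coeffs (1), (1,1,1), (1,1,2), (1,2)
    |P|=3: 2 collections, coeffs (), (1)
    |P|=4: 2 collections, coeffs (1), (1,1)
    |P|=5: 1 collection, coeffs (1)


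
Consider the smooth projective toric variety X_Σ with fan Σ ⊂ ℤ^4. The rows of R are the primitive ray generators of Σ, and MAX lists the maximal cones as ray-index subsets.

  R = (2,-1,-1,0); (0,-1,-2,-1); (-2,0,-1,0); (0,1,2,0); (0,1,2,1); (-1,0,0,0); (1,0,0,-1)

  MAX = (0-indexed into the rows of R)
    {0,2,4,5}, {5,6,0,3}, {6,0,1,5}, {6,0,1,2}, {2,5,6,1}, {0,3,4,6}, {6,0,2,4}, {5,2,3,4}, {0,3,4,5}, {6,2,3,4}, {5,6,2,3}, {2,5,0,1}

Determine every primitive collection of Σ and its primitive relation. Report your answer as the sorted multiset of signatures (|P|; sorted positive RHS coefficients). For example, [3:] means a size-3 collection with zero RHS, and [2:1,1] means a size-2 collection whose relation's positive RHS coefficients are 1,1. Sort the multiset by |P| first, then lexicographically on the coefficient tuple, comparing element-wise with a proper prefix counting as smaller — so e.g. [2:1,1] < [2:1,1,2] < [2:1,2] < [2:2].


|primitive collections| = 5. Relations:

  • {1,4}:  v_{1} + v_{4} = 0  so sig = [2:]
  • {1,3}:  v_{1} + v_{3} = v_{5} + v_{6}  so sig = [2:1,1]
  • {0,2,3}:  v_{0} + v_{2} + v_{3} = 0  so sig = [3:]
  • {4,5,6}:  v_{4} + v_{5} + v_{6} = v_{3}  so sig = [3:1]
  • {0,2,5,6}:  v_{0} + v_{2} + v_{5} + v_{6} = v_{1}  so sig = [4:1]

so the primitive-relation signature multiset is
{ [2:],  [2:1,1],  [3:],  [3:1],  [4:1] }


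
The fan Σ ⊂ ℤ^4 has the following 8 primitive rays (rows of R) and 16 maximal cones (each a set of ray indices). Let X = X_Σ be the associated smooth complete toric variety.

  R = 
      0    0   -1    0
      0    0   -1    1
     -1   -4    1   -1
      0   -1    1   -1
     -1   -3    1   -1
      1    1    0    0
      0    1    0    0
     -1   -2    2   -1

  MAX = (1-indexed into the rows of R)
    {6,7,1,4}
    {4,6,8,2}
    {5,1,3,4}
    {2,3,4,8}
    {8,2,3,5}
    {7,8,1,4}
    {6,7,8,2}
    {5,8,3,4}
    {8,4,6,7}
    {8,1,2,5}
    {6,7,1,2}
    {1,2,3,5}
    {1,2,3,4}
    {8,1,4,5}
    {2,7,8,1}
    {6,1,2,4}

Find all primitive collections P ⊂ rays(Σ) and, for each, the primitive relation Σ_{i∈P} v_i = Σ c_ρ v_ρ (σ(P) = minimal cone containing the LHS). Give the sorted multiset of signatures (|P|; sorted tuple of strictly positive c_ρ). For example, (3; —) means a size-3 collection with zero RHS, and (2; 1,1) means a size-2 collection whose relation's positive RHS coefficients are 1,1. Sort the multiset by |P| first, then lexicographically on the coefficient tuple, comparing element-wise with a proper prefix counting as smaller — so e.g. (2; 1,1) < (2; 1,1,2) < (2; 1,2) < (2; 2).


Δ(Σ) — 8 vertices, 9 min non-faces:

  P = {3,7}:  v_{3} + v_{7} = v_{5}  →  sig = (2; 1)
  P = {5,7}:  v_{5} + v_{7} = v_{1} + v_{8}  →  sig = (2; 1,1)
  P = {5,6}:  v_{5} + v_{6} = v_{2} + 2·v_{4}  →  sig = (2; 1,2)
  P = {3,6}:  v_{3} + v_{6} = 2·v_{2} + 3·v_{4}  →  sig = (2; 2,3)
  P = {2,4,7}:  v_{2} + v_{4} + v_{7} = 0  →  sig = (3; —)
  P = {1,6,8}:  v_{1} + v_{6} + v_{8} = v_{4}  →  sig = (3; 1)
  P = {2,4,5}:  v_{2} + v_{4} + v_{5} = v_{3}  →  sig = (3; 1)
  P = {1,3,8}:  v_{1} + v_{3} + v_{8} = 2·v_{5}  →  sig = (3; 2)
  P = {1,2,4,8}:  v_{1} + v_{2} + v_{4} + v_{8} = v_{5}  →  sig = (4; 1)

Signatures (|P|; sorted positive RHS coefficients), sorted:
[(2; 1), (2; 1,1), (2; 1,2), (2; 2,3), (3; —), (3; 1), (3; 1), (3; 2), (4; 1)]


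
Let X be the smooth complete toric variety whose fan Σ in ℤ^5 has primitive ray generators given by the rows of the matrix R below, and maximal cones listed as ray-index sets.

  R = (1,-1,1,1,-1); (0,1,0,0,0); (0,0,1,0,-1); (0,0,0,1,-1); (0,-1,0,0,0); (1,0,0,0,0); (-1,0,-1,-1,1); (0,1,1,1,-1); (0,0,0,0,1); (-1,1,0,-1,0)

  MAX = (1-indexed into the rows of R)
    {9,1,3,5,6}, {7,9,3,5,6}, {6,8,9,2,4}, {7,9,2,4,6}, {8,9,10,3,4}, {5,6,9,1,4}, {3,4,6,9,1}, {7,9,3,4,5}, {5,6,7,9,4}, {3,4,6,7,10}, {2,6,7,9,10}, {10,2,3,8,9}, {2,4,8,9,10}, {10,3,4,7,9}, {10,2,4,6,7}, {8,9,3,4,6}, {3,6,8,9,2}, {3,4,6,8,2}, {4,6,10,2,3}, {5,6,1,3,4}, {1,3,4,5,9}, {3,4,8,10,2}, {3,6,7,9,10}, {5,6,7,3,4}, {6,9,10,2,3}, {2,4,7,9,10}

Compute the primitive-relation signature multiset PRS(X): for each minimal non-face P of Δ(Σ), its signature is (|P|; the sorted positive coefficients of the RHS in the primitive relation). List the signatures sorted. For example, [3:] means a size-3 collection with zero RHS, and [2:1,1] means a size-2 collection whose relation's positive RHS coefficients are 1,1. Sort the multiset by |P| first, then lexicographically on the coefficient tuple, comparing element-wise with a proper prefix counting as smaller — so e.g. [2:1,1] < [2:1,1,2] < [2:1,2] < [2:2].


Σ has 14 primitive collections:

  P={2,5}:  v_{2} + v_{5} = 0 ; sig = [2:]
  P={1,7}:  v_{1} + v_{7} = v_{5} ; sig = [2:1]
  P={1,10}:  v_{1} + v_{10} = v_{3} ; sig = [2:1]
  P={5,10}:  v_{5} + v_{10} = v_{3} + v_{7} ; sig = [2:1,1]
  P={5,8}:  v_{5} + v_{8} = v_{3} + v_{4} + v_{9} ; sig = [2:1,1,1]
  P={7,8}:  v_{7} + v_{8} = v_{4} + v_{9} + v_{10} ; sig = [2:1,1,1]
  P={1,2}:  v_{1} + v_{2} = v_{3} + v_{4} + v_{6} + v_{9} ; sig = [2:1,1,1,1]
  P={1,8}:  v_{1} + v_{8} = 2·v_{3} + 2·v_{4} + v_{6} + 2·v_{9} ; sig = [2:1,2,2,2]
  P={2,3,7}:  v_{2} + v_{3} + v_{7} = v_{10} ; sig = [3:1]
  P={6,8,10}:  v_{6} + v_{8} + v_{10} = 2·v_{2} + v_{3} ; sig = [3:1,2]
  P={2,3,4,9}:  v_{2} + v_{3} + v_{4} + v_{9} = v_{8} ; sig = [4:1]
  P={4,6,9,10}:  v_{4} + v_{6} + v_{9} + v_{10} = v_{2} ; sig = [4:1]
  P={3,4,6,7,9}:  v_{3} + v_{4} + v_{6} + v_{7} + v_{9} = 0 ; sig = [5:]
  P={3,4,5,6,9}:  v_{3} + v_{4} + v_{5} + v_{6} + v_{9} = v_{1} ; sig = [5:1]

so the primitive-relation signature multiset is
{ [2:],  [2:1] ×2,  [2:1,1],  [2:1,1,1] ×2,  [2:1,1,1,1],  [2:1,2,2,2],  [3:1],  [3:1,2],  [4:1] ×2,  [5:],  [5:1] }


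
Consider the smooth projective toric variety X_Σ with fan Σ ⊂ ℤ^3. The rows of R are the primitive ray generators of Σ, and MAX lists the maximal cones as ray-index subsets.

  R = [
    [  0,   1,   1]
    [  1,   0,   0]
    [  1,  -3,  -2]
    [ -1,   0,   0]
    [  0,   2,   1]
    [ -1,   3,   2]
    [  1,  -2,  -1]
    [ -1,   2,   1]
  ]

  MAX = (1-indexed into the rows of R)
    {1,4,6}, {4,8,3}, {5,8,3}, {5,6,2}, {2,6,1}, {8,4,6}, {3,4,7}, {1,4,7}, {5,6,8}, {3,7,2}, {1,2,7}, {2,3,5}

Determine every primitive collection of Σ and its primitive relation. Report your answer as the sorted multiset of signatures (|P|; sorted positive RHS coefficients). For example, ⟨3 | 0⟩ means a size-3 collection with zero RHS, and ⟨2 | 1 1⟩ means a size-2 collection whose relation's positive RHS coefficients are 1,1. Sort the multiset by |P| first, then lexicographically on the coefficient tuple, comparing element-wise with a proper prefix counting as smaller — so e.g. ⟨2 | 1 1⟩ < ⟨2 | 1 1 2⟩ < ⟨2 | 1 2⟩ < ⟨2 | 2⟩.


|primitive collections| = 10. Relations:

  {2,4}:  v_{2} + v_{4} = 0  →  sig = ⟨2 | 0⟩
  {3,6}:  v_{3} + v_{6} = 0  →  sig = ⟨2 | 0⟩
  {7,8}:  v_{7} + v_{8} = 0  →  sig = ⟨2 | 0⟩
  {1,3}:  v_{1} + v_{3} = v_{7}  →  sig = ⟨2 | 1⟩
  {1,8}:  v_{1} + v_{8} = v_{6}  →  sig = ⟨2 | 1⟩
  {2,8}:  v_{2} + v_{8} = v_{5}  →  sig = ⟨2 | 1⟩
  {4,5}:  v_{4} + v_{5} = v_{8}  →  sig = ⟨2 | 1⟩
  {5,7}:  v_{5} + v_{7} = v_{2}  →  sig = ⟨2 | 1⟩
  {6,7}:  v_{6} + v_{7} = v_{1}  →  sig = ⟨2 | 1⟩
  {1,5}:  v_{1} + v_{5} = v_{2} + v_{6}  →  sig = ⟨2 | 1 1⟩

Sorted signature multiset PRS(X):
    |P|=2: 10 collections, coeffs (), (), (), (1), (1), (1), (1), (1), (1), (1,1)


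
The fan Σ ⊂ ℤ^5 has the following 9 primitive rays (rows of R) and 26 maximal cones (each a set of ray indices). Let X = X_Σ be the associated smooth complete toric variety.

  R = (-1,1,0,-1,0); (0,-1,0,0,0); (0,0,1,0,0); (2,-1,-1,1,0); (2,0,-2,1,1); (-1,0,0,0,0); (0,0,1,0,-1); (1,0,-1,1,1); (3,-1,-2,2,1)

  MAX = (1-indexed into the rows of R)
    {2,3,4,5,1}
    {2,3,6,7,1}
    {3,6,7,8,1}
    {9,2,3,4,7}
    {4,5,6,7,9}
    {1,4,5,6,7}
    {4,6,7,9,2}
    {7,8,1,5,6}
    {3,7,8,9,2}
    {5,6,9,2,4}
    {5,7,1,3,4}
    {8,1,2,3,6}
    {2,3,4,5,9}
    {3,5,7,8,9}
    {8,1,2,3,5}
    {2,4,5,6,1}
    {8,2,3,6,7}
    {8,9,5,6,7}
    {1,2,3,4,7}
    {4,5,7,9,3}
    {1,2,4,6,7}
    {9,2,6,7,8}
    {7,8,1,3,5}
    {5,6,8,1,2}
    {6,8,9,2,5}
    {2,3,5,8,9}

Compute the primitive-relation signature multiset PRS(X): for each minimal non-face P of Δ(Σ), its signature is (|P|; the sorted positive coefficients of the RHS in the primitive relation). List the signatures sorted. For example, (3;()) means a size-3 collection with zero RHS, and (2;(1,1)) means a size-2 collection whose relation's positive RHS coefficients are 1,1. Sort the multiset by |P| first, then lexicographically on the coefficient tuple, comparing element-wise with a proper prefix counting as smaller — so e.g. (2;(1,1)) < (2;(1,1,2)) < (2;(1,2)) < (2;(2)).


Δ(Σ) — 9 vertices, 7 min non-faces:

  P={1,9}:  v_{1} + v_{9} = v_{5}  ⇒ sig = (2;(1))
  P={4,8}:  v_{4} + v_{8} = v_{9}  ⇒ sig = (2;(1))
  P={2,5,7}:  v_{2} + v_{5} + v_{7} = v_{4}  ⇒ sig = (3;(1))
  P={3,5,6}:  v_{3} + v_{5} + v_{6} = v_{8}  ⇒ sig = (3;(1))
  P={3,4,6}:  v_{3} + v_{4} + v_{6} = v_{2} + v_{7} + v_{8}  ⇒ sig = (3;(1,1,1))
  P={3,6,9}:  v_{3} + v_{6} + v_{9} = v_{2} + v_{7} + 2·v_{8}  ⇒ sig = (3;(1,1,2))
  P={1,2,7,8}:  v_{1} + v_{2} + v_{7} + v_{8} = 0  ⇒ sig = (4;())

Signatures (|P|; sorted positive RHS coefficients), sorted:
    |P|=2: 2 collections, coeffs (1), (1)
    |P|=3: 4 collections, coeffs (1), (1), (1,1,1), (1,1,2)
    |P|=4: 1 collection, coeffs ()


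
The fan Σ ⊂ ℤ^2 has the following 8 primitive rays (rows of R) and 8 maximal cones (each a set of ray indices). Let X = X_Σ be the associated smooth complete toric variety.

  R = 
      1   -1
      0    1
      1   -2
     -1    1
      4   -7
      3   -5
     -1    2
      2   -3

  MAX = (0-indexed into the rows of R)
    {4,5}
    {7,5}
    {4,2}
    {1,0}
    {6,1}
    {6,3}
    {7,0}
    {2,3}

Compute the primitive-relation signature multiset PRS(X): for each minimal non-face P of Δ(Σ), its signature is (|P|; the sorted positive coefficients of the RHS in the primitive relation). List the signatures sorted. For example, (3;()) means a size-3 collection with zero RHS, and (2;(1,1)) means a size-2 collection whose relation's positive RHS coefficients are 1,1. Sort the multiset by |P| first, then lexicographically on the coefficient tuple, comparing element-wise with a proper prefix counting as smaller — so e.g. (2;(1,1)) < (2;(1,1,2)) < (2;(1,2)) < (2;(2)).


|primitive collections| = 20. Relations:

  • {0,3}:  v_{0} + v_{3} = 0  ⇒ sig = (2;())
  • {2,6}:  v_{2} + v_{6} = 0  ⇒ sig = (2;())
  • {0,2}:  v_{0} + v_{2} = v_{7}  ⇒ sig = (2;(1))
  • {0,6}:  v_{0} + v_{6} = v_{1}  ⇒ sig = (2;(1))
  • {1,2}:  v_{1} + v_{2} = v_{0}  ⇒ sig = (2;(1))
  • {1,3}:  v_{1} + v_{3} = v_{6}  ⇒ sig = (2;(1))
  • {2,5}:  v_{2} + v_{5} = v_{4}  ⇒ sig = (2;(1))
  • {2,7}:  v_{2} + v_{7} = v_{5}  ⇒ sig = (2;(1))
  • {3,7}:  v_{3} + v_{7} = v_{2}  ⇒ sig = (2;(1))
  • {4,6}:  v_{4} + v_{6} = v_{5}  ⇒ sig = (2;(1))
  • {5,6}:  v_{5} + v_{6} = v_{7}  ⇒ sig = (2;(1))
  • {6,7}:  v_{6} + v_{7} = v_{0}  ⇒ sig = (2;(1))
  • {0,4}:  v_{0} + v_{4} = v_{5} + v_{7}  ⇒ sig = (2;(1,1))
  • {1,5}:  v_{1} + v_{5} = v_{0} + v_{7}  ⇒ sig = (2;(1,1))
  • {0,5}:  v_{0} + v_{5} = 2·v_{7}  ⇒ sig = (2;(2))
  • {1,4}:  v_{1} + v_{4} = 2·v_{7}  ⇒ sig = (2;(2))
  • {1,7}:  v_{1} + v_{7} = 2·v_{0}  ⇒ sig = (2;(2))
  • {3,5}:  v_{3} + v_{5} = 2·v_{2}  ⇒ sig = (2;(2))
  • {4,7}:  v_{4} + v_{7} = 2·v_{5}  ⇒ sig = (2;(2))
  • {3,4}:  v_{3} + v_{4} = 3·v_{2}  ⇒ sig = (2;(3))

so the primitive-relation signature multiset is
    |P|=2: 20 collections, coeffs (), (), (1), (1), (1), (1), (1), (1), (1), (1), (1), (1), (1,1), (1,1), (2), (2), (2), (2), (2), (3)


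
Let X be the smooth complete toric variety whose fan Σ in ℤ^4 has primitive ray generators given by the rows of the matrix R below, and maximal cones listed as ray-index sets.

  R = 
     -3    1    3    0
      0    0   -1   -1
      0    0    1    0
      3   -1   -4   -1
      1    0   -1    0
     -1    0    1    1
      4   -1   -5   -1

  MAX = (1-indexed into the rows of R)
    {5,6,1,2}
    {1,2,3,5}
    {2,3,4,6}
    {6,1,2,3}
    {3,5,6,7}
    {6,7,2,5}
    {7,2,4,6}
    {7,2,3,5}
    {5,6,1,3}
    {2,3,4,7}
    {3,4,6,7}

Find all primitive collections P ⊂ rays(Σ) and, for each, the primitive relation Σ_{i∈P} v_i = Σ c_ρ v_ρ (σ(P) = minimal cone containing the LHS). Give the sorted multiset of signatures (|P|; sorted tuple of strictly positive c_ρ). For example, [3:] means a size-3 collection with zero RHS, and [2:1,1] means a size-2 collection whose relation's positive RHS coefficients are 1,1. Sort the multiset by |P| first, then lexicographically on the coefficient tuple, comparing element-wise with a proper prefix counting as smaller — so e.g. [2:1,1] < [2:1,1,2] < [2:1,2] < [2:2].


Σ has 5 primitive collections:

  P = {1,4}:  v_{1} + v_{4} = v_{2}  ⇒ sig = [2:1]
  P = {4,5}:  v_{4} + v_{5} = v_{7}  ⇒ sig = [2:1]
  P = {1,7}:  v_{1} + v_{7} = v_{2} + v_{5}  ⇒ sig = [2:1,1]
  P = {2,3,5,6}:  v_{2} + v_{3} + v_{5} + v_{6} = 0  ⇒ sig = [4:]
  P = {2,3,6,7}:  v_{2} + v_{3} + v_{6} + v_{7} = v_{4}  ⇒ sig = [4:1]

Sorted signature multiset PRS(X):
[[2:1], [2:1], [2:1,1], [4:], [4:1]]


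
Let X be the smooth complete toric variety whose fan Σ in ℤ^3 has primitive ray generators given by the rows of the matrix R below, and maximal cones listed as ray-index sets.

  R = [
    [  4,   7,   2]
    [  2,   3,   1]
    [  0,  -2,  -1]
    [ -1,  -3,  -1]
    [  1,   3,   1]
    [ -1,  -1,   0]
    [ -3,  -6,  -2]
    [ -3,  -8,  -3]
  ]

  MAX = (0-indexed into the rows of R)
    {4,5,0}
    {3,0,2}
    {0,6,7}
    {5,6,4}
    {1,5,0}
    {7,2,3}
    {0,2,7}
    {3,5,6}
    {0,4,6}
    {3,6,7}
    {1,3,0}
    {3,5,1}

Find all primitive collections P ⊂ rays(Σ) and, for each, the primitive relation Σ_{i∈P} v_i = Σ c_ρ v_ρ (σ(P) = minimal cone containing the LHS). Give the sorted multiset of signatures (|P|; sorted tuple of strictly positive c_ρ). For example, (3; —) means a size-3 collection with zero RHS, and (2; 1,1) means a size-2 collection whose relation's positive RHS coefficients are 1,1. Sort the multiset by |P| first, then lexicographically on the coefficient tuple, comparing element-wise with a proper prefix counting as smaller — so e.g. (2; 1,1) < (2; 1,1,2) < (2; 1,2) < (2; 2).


14 minimal non-faces of Δ(Σ) (on 8 rays):

  P={3,4}:  v_{3} + v_{4} = 0  →  sig = (2; —)
  P={1,6}:  v_{1} + v_{6} = v_{3}  →  sig = (2; 1)
  P={2,5}:  v_{2} + v_{5} = v_{3}  →  sig = (2; 1)
  P={2,6}:  v_{2} + v_{6} = v_{7}  →  sig = (2; 1)
  P={1,4}:  v_{1} + v_{4} = v_{0} + v_{5}  →  sig = (2; 1,1)
  P={1,7}:  v_{1} + v_{7} = v_{2} + v_{3}  →  sig = (2; 1,1)
  P={2,4}:  v_{2} + v_{4} = v_{0} + v_{6}  →  sig = (2; 1,1)
  P={5,7}:  v_{5} + v_{7} = v_{3} + v_{6}  →  sig = (2; 1,1)
  P={1,2}:  v_{1} + v_{2} = v_{0} + 2·v_{3}  →  sig = (2; 1,2)
  P={4,7}:  v_{4} + v_{7} = v_{0} + 2·v_{6}  →  sig = (2; 1,2)
  P={0,5,6}:  v_{0} + v_{5} + v_{6} = 0  →  sig = (3; —)
  P={0,3,5}:  v_{0} + v_{3} + v_{5} = v_{1}  →  sig = (3; 1)
  P={0,3,6}:  v_{0} + v_{3} + v_{6} = v_{2}  →  sig = (3; 1)
  P={0,3,7}:  v_{0} + v_{3} + v_{7} = 2·v_{2}  →  sig = (3; 2)

Sorted signature multiset PRS(X):
    |P|=2: 10 collections, coeffs (), (1), (1), (1), (1,1), (1,1), (1,1), (1,1), (1,2), (1,2)
    |P|=3: 4 collections, coeffs (), (1), (1), (2)


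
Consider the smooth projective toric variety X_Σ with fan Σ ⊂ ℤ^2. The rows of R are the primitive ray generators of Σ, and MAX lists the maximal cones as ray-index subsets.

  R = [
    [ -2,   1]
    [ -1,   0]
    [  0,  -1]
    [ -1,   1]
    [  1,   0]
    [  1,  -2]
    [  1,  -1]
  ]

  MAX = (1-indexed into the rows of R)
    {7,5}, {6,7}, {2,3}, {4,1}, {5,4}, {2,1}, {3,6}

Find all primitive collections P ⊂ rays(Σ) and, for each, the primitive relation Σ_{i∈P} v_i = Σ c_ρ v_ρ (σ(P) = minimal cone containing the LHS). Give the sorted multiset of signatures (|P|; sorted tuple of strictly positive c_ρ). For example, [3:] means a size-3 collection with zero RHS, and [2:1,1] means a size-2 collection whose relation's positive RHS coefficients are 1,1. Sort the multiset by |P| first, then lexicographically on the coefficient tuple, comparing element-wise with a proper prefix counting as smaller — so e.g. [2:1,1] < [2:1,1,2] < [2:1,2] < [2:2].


Primitive collections (14):

  {2,5}:  v_{2} + v_{5} = 0  ⇒ sig = [2:]
  {4,7}:  v_{4} + v_{7} = 0  ⇒ sig = [2:]
  {1,5}:  v_{1} + v_{5} = v_{4}  ⇒ sig = [2:1]
  {1,7}:  v_{1} + v_{7} = v_{2}  ⇒ sig = [2:1]
  {2,4}:  v_{2} + v_{4} = v_{1}  ⇒ sig = [2:1]
  {2,7}:  v_{2} + v_{7} = v_{3}  ⇒ sig = [2:1]
  {3,4}:  v_{3} + v_{4} = v_{2}  ⇒ sig = [2:1]
  {3,5}:  v_{3} + v_{5} = v_{7}  ⇒ sig = [2:1]
  {3,7}:  v_{3} + v_{7} = v_{6}  ⇒ sig = [2:1]
  {4,6}:  v_{4} + v_{6} = v_{3}  ⇒ sig = [2:1]
  {1,6}:  v_{1} + v_{6} = v_{2} + v_{3}  ⇒ sig = [2:1,1]
  {1,3}:  v_{1} + v_{3} = 2·v_{2}  ⇒ sig = [2:2]
  {2,6}:  v_{2} + v_{6} = 2·v_{3}  ⇒ sig = [2:2]
  {5,6}:  v_{5} + v_{6} = 2·v_{7}  ⇒ sig = [2:2]

Hence PRS(X_Σ) =
{ [2:] ×2,  [2:1] ×8,  [2:1,1],  [2:2] ×3 }


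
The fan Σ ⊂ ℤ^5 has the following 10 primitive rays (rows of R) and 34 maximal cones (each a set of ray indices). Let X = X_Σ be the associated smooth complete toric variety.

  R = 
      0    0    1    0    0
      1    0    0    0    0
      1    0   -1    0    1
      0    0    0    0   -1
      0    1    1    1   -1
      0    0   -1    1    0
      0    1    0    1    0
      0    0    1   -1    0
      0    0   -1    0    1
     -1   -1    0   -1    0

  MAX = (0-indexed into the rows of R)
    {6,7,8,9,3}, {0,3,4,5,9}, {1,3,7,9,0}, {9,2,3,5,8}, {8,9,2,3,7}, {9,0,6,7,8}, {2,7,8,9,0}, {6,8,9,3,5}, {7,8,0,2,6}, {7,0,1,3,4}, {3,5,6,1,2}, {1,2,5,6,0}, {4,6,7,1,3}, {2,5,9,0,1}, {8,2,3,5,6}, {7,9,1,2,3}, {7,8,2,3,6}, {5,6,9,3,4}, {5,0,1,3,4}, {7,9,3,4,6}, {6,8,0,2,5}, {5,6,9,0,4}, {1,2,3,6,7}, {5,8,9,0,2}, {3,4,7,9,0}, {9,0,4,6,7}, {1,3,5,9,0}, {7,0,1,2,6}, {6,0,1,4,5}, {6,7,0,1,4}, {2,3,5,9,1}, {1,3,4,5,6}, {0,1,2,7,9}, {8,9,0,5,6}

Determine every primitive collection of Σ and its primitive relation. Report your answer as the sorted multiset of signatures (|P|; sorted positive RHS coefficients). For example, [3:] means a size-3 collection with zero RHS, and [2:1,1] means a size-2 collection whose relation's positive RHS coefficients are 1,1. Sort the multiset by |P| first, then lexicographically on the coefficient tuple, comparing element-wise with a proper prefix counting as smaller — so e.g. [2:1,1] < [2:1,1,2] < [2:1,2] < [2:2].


Minimal non-faces — 10 found among 10 rays, 34 max cones:

  • {5,7}:  v_{5} + v_{7} = 0  ⟹  sig = [2:]
  • {1,8}:  v_{1} + v_{8} = v_{2}  ⟹  sig = [2:1]
  • {4,8}:  v_{4} + v_{8} = v_{6}  ⟹  sig = [2:1]
  • {2,4}:  v_{2} + v_{4} = v_{1} + v_{6}  ⟹  sig = [2:1,1]
  • {0,3,8}:  v_{0} + v_{3} + v_{8} = 0  ⟹  sig = [3:]
  • {1,6,9}:  v_{1} + v_{6} + v_{9} = 0  ⟹  sig = [3:]
  • {0,2,3}:  v_{0} + v_{2} + v_{3} = v_{1}  ⟹  sig = [3:1]
  • {0,3,6}:  v_{0} + v_{3} + v_{6} = v_{4}  ⟹  sig = [3:1]
  • {2,6,9}:  v_{2} + v_{6} + v_{9} = v_{8}  ⟹  sig = [3:1]
  • {1,4,9}:  v_{1} + v_{4} + v_{9} = v_{0} + v_{3}  ⟹  sig = [3:1,1]

Hence PRS(X_Σ) =
    [2:]
    [2:1]
    [2:1]
    [2:1,1]
    [3:]
    [3:]
    [3:1]
    [3:1]
    [3:1]
    [3:1,1]


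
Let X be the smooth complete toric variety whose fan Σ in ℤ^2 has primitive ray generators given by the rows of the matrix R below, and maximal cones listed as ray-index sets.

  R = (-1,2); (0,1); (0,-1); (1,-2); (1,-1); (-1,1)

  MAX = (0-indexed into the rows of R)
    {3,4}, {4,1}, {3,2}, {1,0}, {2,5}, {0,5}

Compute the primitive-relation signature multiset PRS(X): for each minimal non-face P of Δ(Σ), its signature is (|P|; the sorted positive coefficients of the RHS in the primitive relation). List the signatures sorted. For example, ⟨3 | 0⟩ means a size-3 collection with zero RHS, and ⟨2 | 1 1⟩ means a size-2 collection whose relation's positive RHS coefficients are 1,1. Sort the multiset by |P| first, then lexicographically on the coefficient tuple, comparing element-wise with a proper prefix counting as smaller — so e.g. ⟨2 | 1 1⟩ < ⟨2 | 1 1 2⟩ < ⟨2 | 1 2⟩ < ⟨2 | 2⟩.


9 collections generate NE(X_Σ); each relation:

  {0,3}:  v_{0} + v_{3} = 0  →  sig = ⟨2 | 0⟩
  {1,2}:  v_{1} + v_{2} = 0  →  sig = ⟨2 | 0⟩
  {4,5}:  v_{4} + v_{5} = 0  →  sig = ⟨2 | 0⟩
  {0,2}:  v_{0} + v_{2} = v_{5}  →  sig = ⟨2 | 1⟩
  {0,4}:  v_{0} + v_{4} = v_{1}  →  sig = ⟨2 | 1⟩
  {1,3}:  v_{1} + v_{3} = v_{4}  →  sig = ⟨2 | 1⟩
  {1,5}:  v_{1} + v_{5} = v_{0}  →  sig = ⟨2 | 1⟩
  {2,4}:  v_{2} + v_{4} = v_{3}  →  sig = ⟨2 | 1⟩
  {3,5}:  v_{3} + v_{5} = v_{2}  →  sig = ⟨2 | 1⟩

Sorted signature multiset PRS(X):
    ⟨2 | 0⟩
    ⟨2 | 0⟩
    ⟨2 | 0⟩
    ⟨2 | 1⟩
    ⟨2 | 1⟩
    ⟨2 | 1⟩
    ⟨2 | 1⟩
    ⟨2 | 1⟩
    ⟨2 | 1⟩


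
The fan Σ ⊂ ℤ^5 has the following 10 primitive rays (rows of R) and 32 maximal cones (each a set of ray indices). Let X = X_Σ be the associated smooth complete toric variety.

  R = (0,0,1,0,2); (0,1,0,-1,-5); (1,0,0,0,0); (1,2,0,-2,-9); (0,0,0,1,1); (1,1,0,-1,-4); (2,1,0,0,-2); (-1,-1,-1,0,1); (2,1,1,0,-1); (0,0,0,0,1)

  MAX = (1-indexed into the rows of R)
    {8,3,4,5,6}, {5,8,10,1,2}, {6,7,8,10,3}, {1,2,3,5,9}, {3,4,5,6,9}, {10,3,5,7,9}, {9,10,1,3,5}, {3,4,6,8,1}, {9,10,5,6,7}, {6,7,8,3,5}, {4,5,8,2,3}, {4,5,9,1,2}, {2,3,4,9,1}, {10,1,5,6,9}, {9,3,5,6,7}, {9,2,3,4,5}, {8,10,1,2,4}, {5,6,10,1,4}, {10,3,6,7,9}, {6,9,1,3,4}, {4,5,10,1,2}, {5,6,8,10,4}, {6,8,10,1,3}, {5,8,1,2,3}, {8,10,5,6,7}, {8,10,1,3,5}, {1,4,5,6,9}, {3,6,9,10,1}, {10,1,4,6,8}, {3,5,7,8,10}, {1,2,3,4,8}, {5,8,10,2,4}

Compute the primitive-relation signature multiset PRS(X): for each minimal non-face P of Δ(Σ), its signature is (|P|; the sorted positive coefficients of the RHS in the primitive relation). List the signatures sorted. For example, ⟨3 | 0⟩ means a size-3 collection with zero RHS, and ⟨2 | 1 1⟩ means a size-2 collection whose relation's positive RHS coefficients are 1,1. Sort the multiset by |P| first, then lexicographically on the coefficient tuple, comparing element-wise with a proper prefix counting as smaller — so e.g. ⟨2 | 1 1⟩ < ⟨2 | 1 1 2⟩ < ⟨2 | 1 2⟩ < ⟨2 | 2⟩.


The 14 primitive collections of Σ (r=10, n=5):

  P={2,6}:  v_{2} + v_{6} = v_{4}  ⇒ sig = ⟨2 | 1⟩
  P={8,9}:  v_{8} + v_{9} = v_{3}  ⇒ sig = ⟨2 | 1⟩
  P={1,7}:  v_{1} + v_{7} = v_{9} + v_{10}  ⇒ sig = ⟨2 | 1 1⟩
  P={2,7}:  v_{2} + v_{7} = v_{5} + 2·v_{6}  ⇒ sig = ⟨2 | 1 2⟩
  P={4,7}:  v_{4} + v_{7} = v_{5} + 3·v_{6}  ⇒ sig = ⟨2 | 1 3⟩
  P={2,3,10}:  v_{2} + v_{3} + v_{10} = v_{6}  ⇒ sig = ⟨3 | 1⟩
  P={2,9,10}:  v_{2} + v_{9} + v_{10} = v_{1} + v_{5} + 2·v_{6}  ⇒ sig = ⟨3 | 1 1 2⟩
  P={4,9,10}:  v_{4} + v_{9} + v_{10} = v_{1} + v_{5} + 3·v_{6}  ⇒ sig = ⟨3 | 1 1 3⟩
  P={3,4,10}:  v_{3} + v_{4} + v_{10} = 2·v_{6}  ⇒ sig = ⟨3 | 2⟩
  P={1,5,6,8}:  v_{1} + v_{5} + v_{6} + v_{8} = 0  ⇒ sig = ⟨4 | 0⟩
  P={1,3,5,6}:  v_{1} + v_{3} + v_{5} + v_{6} = v_{9}  ⇒ sig = ⟨4 | 1⟩
  P={1,4,5,8}:  v_{1} + v_{4} + v_{5} + v_{8} = v_{2}  ⇒ sig = ⟨4 | 1⟩
  P={3,5,6,10}:  v_{3} + v_{5} + v_{6} + v_{10} = v_{7}  ⇒ sig = ⟨4 | 1⟩
  P={1,3,4,5}:  v_{1} + v_{3} + v_{4} + v_{5} = v_{2} + v_{9}  ⇒ sig = ⟨4 | 1 1⟩

so the primitive-relation signature multiset is
{ ⟨2 | 1⟩ ×2,  ⟨2 | 1 1⟩,  ⟨2 | 1 2⟩,  ⟨2 | 1 3⟩,  ⟨3 | 1⟩,  ⟨3 | 1 1 2⟩,  ⟨3 | 1 1 3⟩,  ⟨3 | 2⟩,  ⟨4 | 0⟩,  ⟨4 | 1⟩ ×3,  ⟨4 | 1 1⟩ }


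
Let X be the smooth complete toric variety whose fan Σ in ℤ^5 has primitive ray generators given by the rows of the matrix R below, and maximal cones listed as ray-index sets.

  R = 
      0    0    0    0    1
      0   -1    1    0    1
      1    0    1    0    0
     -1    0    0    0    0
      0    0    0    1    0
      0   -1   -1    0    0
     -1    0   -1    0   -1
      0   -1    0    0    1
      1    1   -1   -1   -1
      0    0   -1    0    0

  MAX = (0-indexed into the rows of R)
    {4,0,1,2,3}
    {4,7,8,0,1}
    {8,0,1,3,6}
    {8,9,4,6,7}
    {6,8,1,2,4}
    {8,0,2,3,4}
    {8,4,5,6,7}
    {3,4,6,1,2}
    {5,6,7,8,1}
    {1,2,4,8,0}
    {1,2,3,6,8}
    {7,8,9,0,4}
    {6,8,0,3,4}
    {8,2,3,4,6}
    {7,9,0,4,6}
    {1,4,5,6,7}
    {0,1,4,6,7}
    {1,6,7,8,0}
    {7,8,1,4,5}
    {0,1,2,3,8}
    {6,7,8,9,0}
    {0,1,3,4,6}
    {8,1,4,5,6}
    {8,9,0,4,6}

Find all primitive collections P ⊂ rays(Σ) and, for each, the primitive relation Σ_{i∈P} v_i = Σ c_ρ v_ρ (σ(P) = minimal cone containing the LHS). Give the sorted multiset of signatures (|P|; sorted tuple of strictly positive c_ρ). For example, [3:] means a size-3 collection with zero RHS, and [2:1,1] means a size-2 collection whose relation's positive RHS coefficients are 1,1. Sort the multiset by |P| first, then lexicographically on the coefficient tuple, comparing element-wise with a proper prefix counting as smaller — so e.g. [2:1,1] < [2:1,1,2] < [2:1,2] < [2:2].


|primitive collections| = 14. Relations:

  P={1,9}:  v_{1} + v_{9} = v_{7} ; sig = [2:1]
  P={0,5}:  v_{0} + v_{5} = v_{7} + v_{9} ; sig = [2:1,1]
  P={3,5}:  v_{3} + v_{5} = v_{6} + v_{7} ; sig = [2:1,1]
  P={3,9}:  v_{3} + v_{9} = v_{0} + v_{6} ; sig = [2:1,1]
  P={2,9}:  v_{2} + v_{9} = v_{1} + v_{4} + v_{8} ; sig = [2:1,1,1]
  P={3,7}:  v_{3} + v_{7} = v_{0} + v_{1} + v_{6} ; sig = [2:1,1,1]
  P={5,9}:  v_{5} + v_{9} = v_{4} + v_{6} + 2·v_{7} + v_{8} ; sig = [2:1,1,1,2]
  P={2,7}:  v_{2} + v_{7} = 2·v_{1} + v_{4} + v_{8} ; sig = [2:1,1,2]
  P={2,5}:  v_{2} + v_{5} = 3·v_{1} + 2·v_{4} + v_{6} + 2·v_{8} ; sig = [2:1,2,2,3]
  P={0,2,6}:  v_{0} + v_{2} + v_{6} = 0 ; sig = [3:]
  P={1,3,4,8}:  v_{1} + v_{3} + v_{4} + v_{8} = 0 ; sig = [4:]
  P={0,1,4,6,8}:  v_{0} + v_{1} + v_{4} + v_{6} + v_{8} = v_{9} ; sig = [5:1]
  P={1,4,6,7,8}:  v_{1} + v_{4} + v_{6} + v_{7} + v_{8} = v_{5} ; sig = [5:1]
  P={0,4,6,7,8}:  v_{0} + v_{4} + v_{6} + v_{7} + v_{8} = 2·v_{9} ; sig = [5:2]

Signatures (|P|; sorted positive RHS coefficients), sorted:
{ [2:1],  [2:1,1] ×3,  [2:1,1,1] ×2,  [2:1,1,1,2],  [2:1,1,2],  [2:1,2,2,3],  [3:],  [4:],  [5:1] ×2,  [5:2] }


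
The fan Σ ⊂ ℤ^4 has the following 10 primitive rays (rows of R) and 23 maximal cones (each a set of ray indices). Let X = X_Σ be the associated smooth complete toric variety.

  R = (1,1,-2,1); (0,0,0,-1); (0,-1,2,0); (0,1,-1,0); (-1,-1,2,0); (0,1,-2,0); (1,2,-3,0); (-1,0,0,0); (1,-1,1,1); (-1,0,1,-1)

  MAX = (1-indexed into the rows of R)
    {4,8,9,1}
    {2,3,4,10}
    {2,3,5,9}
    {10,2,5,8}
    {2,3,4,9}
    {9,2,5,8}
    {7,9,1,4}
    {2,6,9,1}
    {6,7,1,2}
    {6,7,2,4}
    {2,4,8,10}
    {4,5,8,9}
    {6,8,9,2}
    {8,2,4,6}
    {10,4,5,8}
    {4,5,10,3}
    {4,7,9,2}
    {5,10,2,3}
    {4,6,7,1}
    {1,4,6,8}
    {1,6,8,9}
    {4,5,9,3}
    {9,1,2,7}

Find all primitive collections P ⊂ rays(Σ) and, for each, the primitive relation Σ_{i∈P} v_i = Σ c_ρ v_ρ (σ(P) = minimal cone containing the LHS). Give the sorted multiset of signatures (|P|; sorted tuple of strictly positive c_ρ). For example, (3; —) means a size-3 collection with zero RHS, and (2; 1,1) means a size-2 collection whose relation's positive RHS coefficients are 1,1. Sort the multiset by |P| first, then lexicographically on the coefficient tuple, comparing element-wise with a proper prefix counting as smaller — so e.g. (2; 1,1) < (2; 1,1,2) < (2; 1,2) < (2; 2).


18 minimal non-faces of Δ(Σ) (on 10 rays):

  P = {3,6}:  v_{3} + v_{6} = 0  so sig = (2; —)
  P = {1,10}:  v_{1} + v_{10} = v_{4}  so sig = (2; 1)
  P = {3,8}:  v_{3} + v_{8} = v_{5}  so sig = (2; 1)
  P = {5,6}:  v_{5} + v_{6} = v_{8}  so sig = (2; 1)
  P = {5,7}:  v_{5} + v_{7} = v_{4}  so sig = (2; 1)
  P = {9,10}:  v_{9} + v_{10} = v_{3}  so sig = (2; 1)
  P = {1,3}:  v_{1} + v_{3} = v_{4} + v_{9}  so sig = (2; 1,1)
  P = {7,8}:  v_{7} + v_{8} = v_{4} + v_{6}  so sig = (2; 1,1)
  P = {1,5}:  v_{1} + v_{5} = v_{4} + v_{8} + v_{9}  so sig = (2; 1,1,1)
  P = {6,10}:  v_{6} + v_{10} = v_{2} + v_{4} + v_{8}  so sig = (2; 1,1,1)
  P = {3,7}:  v_{3} + v_{7} = v_{2} + 2·v_{4} + v_{9}  so sig = (2; 1,1,2)
  P = {7,10}:  v_{7} + v_{10} = v_{2} + 2·v_{4}  so sig = (2; 1,2)
  P = {1,2,4}:  v_{1} + v_{2} + v_{4} = v_{7}  so sig = (3; 1)
  P = {1,2,8}:  v_{1} + v_{2} + v_{8} = v_{6}  so sig = (3; 1)
  P = {2,4,5}:  v_{2} + v_{4} + v_{5} = v_{10}  so sig = (3; 1)
  P = {4,6,9}:  v_{4} + v_{6} + v_{9} = v_{1}  so sig = (3; 1)
  P = {6,7,9}:  v_{6} + v_{7} + v_{9} = 2·v_{1} + v_{2}  so sig = (3; 1,2)
  P = {2,4,8,9}:  v_{2} + v_{4} + v_{8} + v_{9} = 0  so sig = (4; —)

Signatures (|P|; sorted positive RHS coefficients), sorted:
{ (2; —),  (2; 1) ×5,  (2; 1,1) ×2,  (2; 1,1,1) ×2,  (2; 1,1,2),  (2; 1,2),  (3; 1) ×4,  (3; 1,2),  (4; —) }


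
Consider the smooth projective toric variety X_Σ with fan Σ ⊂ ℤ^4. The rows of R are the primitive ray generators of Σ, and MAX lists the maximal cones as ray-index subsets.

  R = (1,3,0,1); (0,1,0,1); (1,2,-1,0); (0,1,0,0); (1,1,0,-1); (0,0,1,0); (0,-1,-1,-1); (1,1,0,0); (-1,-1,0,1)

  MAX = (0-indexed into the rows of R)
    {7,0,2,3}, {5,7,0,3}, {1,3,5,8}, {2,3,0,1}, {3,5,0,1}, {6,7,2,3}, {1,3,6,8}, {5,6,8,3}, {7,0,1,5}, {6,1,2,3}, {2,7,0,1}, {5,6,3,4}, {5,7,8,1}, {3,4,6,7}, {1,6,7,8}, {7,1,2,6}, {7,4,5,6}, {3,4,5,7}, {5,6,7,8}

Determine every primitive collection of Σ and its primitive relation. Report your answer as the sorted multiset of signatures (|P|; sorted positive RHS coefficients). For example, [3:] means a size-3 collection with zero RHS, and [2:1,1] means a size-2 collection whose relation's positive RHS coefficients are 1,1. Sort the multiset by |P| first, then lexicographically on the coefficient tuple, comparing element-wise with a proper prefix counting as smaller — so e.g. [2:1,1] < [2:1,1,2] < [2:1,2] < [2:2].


12 collections generate NE(X_Σ); each relation:

  {4,8}:  v_{4} + v_{8} = 0  ⇒ sig = [2:]
  {0,6}:  v_{0} + v_{6} = v_{2}  ⇒ sig = [2:1]
  {1,4}:  v_{1} + v_{4} = v_{3} + v_{7}  ⇒ sig = [2:1,1]
  {2,5}:  v_{2} + v_{5} = v_{3} + v_{7}  ⇒ sig = [2:1,1]
  {2,8}:  v_{2} + v_{8} = 2·v_{1} + v_{6}  ⇒ sig = [2:1,2]
  {2,4}:  v_{2} + v_{4} = 2·v_{3} + v_{6} + 2·v_{7}  ⇒ sig = [2:1,2,2]
  {0,8}:  v_{0} + v_{8} = 2·v_{1}  ⇒ sig = [2:2]
  {0,4}:  v_{0} + v_{4} = 2·v_{3} + 2·v_{7}  ⇒ sig = [2:2,2]
  {1,5,6}:  v_{1} + v_{5} + v_{6} = 0  ⇒ sig = [3:]
  {1,3,7}:  v_{1} + v_{3} + v_{7} = v_{0}  ⇒ sig = [3:1]
  {3,7,8}:  v_{3} + v_{7} + v_{8} = v_{1}  ⇒ sig = [3:1]
  {3,5,6,7}:  v_{3} + v_{5} + v_{6} + v_{7} = v_{4}  ⇒ sig = [4:1]

Signatures (|P|; sorted positive RHS coefficients), sorted:
[[2:], [2:1], [2:1,1], [2:1,1], [2:1,2], [2:1,2,2], [2:2], [2:2,2], [3:], [3:1], [3:1], [4:1]]


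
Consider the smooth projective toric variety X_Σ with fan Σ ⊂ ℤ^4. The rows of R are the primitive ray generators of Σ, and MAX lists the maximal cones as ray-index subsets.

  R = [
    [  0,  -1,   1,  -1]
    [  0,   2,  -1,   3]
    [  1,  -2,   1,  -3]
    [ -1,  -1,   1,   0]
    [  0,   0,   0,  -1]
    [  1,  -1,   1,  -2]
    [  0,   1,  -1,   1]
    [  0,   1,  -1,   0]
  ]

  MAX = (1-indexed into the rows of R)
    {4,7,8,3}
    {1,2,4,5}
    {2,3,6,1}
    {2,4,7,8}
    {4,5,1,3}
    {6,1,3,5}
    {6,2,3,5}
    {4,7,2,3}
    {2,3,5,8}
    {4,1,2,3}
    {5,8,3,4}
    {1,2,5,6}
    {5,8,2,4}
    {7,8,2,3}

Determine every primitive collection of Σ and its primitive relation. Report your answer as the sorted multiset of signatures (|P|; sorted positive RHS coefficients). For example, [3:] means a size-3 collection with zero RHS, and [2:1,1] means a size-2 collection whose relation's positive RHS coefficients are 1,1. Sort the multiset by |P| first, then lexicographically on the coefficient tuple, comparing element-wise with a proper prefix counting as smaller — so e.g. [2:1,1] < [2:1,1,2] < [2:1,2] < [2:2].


Δ(Σ) — 8 vertices, 9 min non-faces:

  P={1,7}:  v_{1} + v_{7} = 0 — sig = [2:]
  P={1,8}:  v_{1} + v_{8} = v_{5} — sig = [2:1]
  P={5,7}:  v_{5} + v_{7} = v_{8} — sig = [2:1]
  P={6,7}:  v_{6} + v_{7} = v_{2} + v_{3} + v_{5} — sig = [2:1,1,1]
  P={6,8}:  v_{6} + v_{8} = v_{2} + v_{3} + 2·v_{5} — sig = [2:1,1,2]
  P={4,6}:  v_{4} + v_{6} = 2·v_{1} — sig = [2:2]
  P={2,3,4,8}:  v_{2} + v_{3} + v_{4} + v_{8} = 0 — sig = [4:]
  P={1,2,3,5}:  v_{1} + v_{2} + v_{3} + v_{5} = v_{6} — sig = [4:1]
  P={2,3,4,5}:  v_{2} + v_{3} + v_{4} + v_{5} = v_{1} — sig = [4:1]

Hence PRS(X_Σ) =
[[2:], [2:1], [2:1], [2:1,1,1], [2:1,1,2], [2:2], [4:], [4:1], [4:1]]


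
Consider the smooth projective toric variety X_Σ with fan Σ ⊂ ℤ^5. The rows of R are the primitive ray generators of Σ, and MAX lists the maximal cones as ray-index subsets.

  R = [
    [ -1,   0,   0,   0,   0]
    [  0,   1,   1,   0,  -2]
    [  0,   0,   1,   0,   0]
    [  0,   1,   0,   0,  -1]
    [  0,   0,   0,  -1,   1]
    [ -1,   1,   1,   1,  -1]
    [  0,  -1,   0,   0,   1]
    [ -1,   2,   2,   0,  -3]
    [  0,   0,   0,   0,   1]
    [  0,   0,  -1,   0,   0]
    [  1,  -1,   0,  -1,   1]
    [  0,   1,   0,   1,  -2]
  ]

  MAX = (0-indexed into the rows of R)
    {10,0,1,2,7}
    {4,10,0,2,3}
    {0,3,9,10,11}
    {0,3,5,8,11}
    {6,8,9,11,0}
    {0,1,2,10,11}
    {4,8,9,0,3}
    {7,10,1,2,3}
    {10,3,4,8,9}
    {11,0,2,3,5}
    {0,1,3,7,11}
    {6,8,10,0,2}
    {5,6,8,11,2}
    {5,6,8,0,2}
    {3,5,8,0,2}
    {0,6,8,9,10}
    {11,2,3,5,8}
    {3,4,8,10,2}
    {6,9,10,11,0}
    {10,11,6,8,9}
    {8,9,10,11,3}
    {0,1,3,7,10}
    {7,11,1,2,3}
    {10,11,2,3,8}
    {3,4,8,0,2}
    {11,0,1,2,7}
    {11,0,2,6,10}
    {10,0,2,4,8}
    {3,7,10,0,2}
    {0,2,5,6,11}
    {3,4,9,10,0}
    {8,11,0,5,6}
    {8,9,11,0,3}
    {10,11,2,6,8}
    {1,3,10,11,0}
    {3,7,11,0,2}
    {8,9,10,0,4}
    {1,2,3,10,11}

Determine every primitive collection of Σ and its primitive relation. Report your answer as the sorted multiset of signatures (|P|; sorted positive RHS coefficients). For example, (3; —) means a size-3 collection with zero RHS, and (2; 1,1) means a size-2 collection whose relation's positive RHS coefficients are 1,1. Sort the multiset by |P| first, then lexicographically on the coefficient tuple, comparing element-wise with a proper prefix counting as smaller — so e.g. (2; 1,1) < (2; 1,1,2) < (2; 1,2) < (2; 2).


The 23 primitive collections of Σ (r=12, n=5):

  {2,9}:  v_{2} + v_{9} = 0  ⟹  sig = (2; —)
  {3,6}:  v_{3} + v_{6} = 0  ⟹  sig = (2; —)
  {4,11}:  v_{4} + v_{11} = v_{3}  ⟹  sig = (2; 1)
  {5,10}:  v_{5} + v_{10} = v_{2}  ⟹  sig = (2; 1)
  {1,8}:  v_{1} + v_{8} = v_{2} + v_{3}  ⟹  sig = (2; 1,1)
  {4,6}:  v_{4} + v_{6} = v_{0} + v_{8} + v_{10}  ⟹  sig = (2; 1,1,1)
  {5,9}:  v_{5} + v_{9} = v_{0} + v_{8} + v_{11}  ⟹  sig = (2; 1,1,1)
  {6,7}:  v_{6} + v_{7} = v_{0} + v_{1} + v_{2}  ⟹  sig = (2; 1,1,1)
  {7,9}:  v_{7} + v_{9} = v_{0} + v_{1} + v_{3}  ⟹  sig = (2; 1,1,1)
  {1,6}:  v_{1} + v_{6} = v_{0} + v_{2} + v_{10} + v_{11}  ⟹  sig = (2; 1,1,1,1)
  {1,9}:  v_{1} + v_{9} = v_{0} + v_{3} + v_{10} + v_{11}  ⟹  sig = (2; 1,1,1,1)
  {4,5}:  v_{4} + v_{5} = v_{0} + v_{2} + v_{3} + v_{8}  ⟹  sig = (2; 1,1,1,1)
  {1,4}:  v_{1} + v_{4} = v_{0} + v_{2} + 2·v_{3} + v_{10}  ⟹  sig = (2; 1,1,1,2)
  {1,5}:  v_{1} + v_{5} = v_{0} + 2·v_{2} + v_{3} + v_{11}  ⟹  sig = (2; 1,1,1,2)
  {7,8}:  v_{7} + v_{8} = v_{0} + 2·v_{2} + 2·v_{3}  ⟹  sig = (2; 1,2,2)
  {4,7}:  v_{4} + v_{7} = 2·v_{0} + 2·v_{2} + 3·v_{3} + v_{10}  ⟹  sig = (2; 1,2,2,3)
  {5,7}:  v_{5} + v_{7} = 2·v_{0} + 3·v_{2} + 2·v_{3} + v_{11}  ⟹  sig = (2; 1,2,2,3)
  {7,10,11}:  v_{7} + v_{10} + v_{11} = 2·v_{1}  ⟹  sig = (3; 2)
  {0,8,10,11}:  v_{0} + v_{8} + v_{10} + v_{11} = 0  ⟹  sig = (4; —)
  {0,1,2,3}:  v_{0} + v_{1} + v_{2} + v_{3} = v_{7}  ⟹  sig = (4; 1)
  {0,2,8,11}:  v_{0} + v_{2} + v_{8} + v_{11} = v_{5}  ⟹  sig = (4; 1)
  {0,3,8,10}:  v_{0} + v_{3} + v_{8} + v_{10} = v_{4}  ⟹  sig = (4; 1)
  {0,2,3,10,11}:  v_{0} + v_{2} + v_{3} + v_{10} + v_{11} = v_{1}  ⟹  sig = (5; 1)

Hence PRS(X_Σ) =
    (2; —)
    (2; —)
    (2; 1)
    (2; 1)
    (2; 1,1)
    (2; 1,1,1)
    (2; 1,1,1)
    (2; 1,1,1)
    (2; 1,1,1)
    (2; 1,1,1,1)
    (2; 1,1,1,1)
    (2; 1,1,1,1)
    (2; 1,1,1,2)
    (2; 1,1,1,2)
    (2; 1,2,2)
    (2; 1,2,2,3)
    (2; 1,2,2,3)
    (3; 2)
    (4; —)
    (4; 1)
    (4; 1)
    (4; 1)
    (5; 1)
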